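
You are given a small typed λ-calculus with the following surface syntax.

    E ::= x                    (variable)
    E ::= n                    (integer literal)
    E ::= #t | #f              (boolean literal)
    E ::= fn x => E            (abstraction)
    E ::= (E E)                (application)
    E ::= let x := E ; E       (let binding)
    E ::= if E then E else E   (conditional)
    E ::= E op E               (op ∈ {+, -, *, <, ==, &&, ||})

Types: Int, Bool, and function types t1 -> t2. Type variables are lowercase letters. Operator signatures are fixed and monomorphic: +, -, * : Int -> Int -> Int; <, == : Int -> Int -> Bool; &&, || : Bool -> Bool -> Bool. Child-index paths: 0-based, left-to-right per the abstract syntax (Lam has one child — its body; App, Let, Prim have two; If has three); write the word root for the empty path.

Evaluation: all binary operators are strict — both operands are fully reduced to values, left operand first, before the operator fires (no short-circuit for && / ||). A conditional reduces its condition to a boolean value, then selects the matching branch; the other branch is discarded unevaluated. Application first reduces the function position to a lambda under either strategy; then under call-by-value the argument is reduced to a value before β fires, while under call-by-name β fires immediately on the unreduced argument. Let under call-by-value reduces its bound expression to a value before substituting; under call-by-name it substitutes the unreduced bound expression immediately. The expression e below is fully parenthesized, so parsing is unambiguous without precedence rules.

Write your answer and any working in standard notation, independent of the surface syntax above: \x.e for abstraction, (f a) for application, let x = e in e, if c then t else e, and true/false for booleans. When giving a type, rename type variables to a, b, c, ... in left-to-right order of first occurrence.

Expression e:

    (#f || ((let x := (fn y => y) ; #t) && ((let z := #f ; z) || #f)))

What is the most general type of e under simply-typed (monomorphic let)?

Answer: Bool

Derivation:
  unify Bool ~ Bool
y : a
\y._ : a -> a
let x : a -> a
  unify Bool ~ Bool
let z : Bool
z : Bool
  unify Bool ~ Bool
  unify Bool ~ Bool
  unify Bool ~ Bool
  unify Bool ~ Bool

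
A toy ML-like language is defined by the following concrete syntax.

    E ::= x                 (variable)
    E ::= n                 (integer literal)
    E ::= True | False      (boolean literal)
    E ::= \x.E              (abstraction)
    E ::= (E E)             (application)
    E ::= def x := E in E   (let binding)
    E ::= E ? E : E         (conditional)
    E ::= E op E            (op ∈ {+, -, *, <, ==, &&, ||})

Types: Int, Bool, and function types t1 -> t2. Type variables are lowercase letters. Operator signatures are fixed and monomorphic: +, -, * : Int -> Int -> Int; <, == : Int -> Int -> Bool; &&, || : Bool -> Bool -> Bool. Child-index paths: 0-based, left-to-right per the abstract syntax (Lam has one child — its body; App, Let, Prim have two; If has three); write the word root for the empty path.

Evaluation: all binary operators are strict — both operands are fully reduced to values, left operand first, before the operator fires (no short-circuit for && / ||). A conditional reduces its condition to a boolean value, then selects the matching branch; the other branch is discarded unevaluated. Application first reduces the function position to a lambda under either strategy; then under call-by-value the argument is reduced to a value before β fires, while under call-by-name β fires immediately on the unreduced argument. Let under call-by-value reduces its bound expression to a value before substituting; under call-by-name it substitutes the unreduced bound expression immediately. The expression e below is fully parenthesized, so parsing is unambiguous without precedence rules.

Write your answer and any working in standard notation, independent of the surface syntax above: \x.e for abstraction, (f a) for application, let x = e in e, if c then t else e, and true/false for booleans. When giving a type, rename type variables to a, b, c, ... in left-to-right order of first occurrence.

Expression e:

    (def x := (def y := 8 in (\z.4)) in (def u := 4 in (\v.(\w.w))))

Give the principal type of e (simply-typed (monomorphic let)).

Answer: a -> b -> b

Derivation:
let y : Int
\z._ : a -> Int
let x : a -> Int
let u : Int
w : c
\w._ : c -> c
\v._ : b -> c -> c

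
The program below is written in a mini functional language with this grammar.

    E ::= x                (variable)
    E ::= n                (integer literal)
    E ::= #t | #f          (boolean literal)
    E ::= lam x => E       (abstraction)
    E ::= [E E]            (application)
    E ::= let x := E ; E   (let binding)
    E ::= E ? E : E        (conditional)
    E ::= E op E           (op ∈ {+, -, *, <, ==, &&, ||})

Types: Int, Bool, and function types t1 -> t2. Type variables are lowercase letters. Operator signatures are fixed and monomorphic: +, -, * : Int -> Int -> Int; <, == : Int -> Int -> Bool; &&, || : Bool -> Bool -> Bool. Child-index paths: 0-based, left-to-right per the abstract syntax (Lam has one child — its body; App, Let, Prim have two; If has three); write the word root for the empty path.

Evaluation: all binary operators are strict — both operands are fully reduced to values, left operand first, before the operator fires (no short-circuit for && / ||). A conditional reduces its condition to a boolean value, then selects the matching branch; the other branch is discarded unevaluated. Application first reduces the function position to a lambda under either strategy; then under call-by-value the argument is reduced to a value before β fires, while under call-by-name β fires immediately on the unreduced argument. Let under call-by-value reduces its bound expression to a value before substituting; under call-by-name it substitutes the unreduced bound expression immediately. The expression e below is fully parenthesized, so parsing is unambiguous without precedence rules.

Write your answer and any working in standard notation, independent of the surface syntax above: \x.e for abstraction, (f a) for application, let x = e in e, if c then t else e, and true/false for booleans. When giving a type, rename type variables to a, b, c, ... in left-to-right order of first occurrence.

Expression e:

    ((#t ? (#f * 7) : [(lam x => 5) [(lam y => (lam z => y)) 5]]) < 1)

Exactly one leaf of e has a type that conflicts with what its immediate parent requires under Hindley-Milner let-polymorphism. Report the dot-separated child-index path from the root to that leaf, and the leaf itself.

Derivation:
  unify Bool ~ Bool
  unify Bool ~ Int
  FAIL: mismatch Bool ~ Int

Answer: 0.1.0 : false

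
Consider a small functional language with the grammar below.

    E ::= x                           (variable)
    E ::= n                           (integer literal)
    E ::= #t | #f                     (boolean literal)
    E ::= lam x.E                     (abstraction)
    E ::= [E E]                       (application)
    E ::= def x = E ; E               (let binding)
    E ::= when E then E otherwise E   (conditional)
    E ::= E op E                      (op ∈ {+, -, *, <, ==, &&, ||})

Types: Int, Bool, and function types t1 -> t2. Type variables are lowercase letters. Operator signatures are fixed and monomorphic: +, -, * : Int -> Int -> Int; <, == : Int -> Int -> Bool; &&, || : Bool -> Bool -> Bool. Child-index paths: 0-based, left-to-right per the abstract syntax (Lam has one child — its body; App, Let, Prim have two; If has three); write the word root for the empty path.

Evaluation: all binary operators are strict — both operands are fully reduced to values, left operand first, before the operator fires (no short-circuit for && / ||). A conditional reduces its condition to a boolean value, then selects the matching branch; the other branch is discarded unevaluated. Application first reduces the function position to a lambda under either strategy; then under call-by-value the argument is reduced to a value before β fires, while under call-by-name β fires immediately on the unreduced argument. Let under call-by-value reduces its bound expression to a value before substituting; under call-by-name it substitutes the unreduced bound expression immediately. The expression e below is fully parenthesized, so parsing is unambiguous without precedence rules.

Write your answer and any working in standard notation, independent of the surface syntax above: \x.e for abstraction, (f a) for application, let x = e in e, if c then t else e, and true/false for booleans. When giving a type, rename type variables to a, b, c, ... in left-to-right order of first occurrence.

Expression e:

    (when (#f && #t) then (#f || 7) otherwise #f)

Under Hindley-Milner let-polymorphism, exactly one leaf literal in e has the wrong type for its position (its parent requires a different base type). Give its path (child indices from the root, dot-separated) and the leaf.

Answer: 1.1 : 7

Derivation:
  unify Bool ~ Bool
  unify Bool ~ Bool
  unify Bool ~ Bool
  unify Bool ~ Bool
  unify Int ~ Bool
  FAIL: mismatch Int ~ Bool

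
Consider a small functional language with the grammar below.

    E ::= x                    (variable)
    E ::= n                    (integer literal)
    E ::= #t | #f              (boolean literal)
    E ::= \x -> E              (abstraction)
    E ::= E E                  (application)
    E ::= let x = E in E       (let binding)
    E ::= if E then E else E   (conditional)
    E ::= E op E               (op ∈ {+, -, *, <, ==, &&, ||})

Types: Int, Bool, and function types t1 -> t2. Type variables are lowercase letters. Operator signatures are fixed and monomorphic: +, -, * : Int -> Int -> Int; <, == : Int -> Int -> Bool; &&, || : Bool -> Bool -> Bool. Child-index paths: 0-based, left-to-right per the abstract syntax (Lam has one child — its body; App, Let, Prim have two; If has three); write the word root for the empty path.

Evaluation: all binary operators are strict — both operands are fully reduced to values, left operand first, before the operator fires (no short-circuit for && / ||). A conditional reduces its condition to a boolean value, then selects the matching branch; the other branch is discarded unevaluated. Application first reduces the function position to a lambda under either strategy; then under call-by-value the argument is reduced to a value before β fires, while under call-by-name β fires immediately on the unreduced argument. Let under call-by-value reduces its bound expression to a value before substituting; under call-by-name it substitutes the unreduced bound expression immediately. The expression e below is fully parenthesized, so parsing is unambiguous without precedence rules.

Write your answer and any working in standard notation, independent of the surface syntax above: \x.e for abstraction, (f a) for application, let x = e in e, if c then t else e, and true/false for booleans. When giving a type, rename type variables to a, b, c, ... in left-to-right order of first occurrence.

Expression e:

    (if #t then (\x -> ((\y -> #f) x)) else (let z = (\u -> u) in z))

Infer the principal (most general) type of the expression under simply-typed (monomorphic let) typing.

Answer: Bool -> Bool

Derivation:
  unify Bool ~ Bool
\y._ : b -> Bool
x : a
  unify b -> Bool ~ a -> c
  unify b ~ a
  unify Bool ~ c
_ _ : Bool
\x._ : a -> Bool
u : d
\u._ : d -> d
let z : d -> d
z : d -> d
  unify a -> Bool ~ d -> d
  unify a ~ d
  unify Bool ~ d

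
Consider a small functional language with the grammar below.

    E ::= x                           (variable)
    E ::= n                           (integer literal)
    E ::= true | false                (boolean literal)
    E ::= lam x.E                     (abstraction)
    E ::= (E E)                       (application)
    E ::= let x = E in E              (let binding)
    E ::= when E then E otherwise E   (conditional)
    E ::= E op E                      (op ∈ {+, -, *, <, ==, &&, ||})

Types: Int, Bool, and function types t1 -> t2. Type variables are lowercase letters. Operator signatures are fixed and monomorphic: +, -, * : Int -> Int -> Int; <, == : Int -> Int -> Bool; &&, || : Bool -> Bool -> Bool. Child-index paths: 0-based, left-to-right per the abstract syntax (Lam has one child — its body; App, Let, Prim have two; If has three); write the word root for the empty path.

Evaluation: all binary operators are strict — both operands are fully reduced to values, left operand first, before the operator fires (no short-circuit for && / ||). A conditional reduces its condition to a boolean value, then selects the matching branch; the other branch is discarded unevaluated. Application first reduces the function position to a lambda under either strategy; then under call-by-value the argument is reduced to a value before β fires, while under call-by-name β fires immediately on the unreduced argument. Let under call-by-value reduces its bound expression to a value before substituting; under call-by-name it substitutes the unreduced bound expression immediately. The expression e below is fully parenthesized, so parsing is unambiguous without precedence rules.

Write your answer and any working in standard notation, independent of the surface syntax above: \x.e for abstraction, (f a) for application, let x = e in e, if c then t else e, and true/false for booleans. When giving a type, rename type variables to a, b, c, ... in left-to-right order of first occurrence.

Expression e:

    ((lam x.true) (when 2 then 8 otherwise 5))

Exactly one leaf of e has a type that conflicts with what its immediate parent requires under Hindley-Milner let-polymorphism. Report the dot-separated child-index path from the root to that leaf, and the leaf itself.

Answer: 1.0 : 2

Working:
\x._ : a -> Bool
  unify Int ~ Bool
  FAIL: mismatch Int ~ Bool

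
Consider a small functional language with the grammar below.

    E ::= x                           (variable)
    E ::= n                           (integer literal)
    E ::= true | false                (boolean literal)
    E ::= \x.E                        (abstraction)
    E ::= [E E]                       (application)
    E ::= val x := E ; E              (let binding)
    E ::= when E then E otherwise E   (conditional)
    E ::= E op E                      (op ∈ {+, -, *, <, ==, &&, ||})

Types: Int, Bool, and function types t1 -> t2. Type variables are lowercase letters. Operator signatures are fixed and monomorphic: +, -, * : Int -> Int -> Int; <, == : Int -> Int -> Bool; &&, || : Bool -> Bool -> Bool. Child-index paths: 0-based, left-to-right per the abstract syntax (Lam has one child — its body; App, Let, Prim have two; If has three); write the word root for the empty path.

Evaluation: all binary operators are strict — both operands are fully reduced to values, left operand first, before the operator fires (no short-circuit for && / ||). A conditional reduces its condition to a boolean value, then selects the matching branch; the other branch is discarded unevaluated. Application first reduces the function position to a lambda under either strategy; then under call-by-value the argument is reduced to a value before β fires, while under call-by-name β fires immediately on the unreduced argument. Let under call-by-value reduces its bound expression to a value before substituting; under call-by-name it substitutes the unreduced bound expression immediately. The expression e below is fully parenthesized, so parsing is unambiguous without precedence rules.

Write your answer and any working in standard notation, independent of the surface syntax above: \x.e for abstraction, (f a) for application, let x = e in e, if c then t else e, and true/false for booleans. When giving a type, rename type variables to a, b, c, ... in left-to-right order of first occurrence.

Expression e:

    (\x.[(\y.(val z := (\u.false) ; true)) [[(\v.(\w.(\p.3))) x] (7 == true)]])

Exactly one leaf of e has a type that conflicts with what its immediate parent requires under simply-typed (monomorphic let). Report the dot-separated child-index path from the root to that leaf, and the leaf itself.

Trace:
\u._ : c -> Bool
let z : c -> Bool
\y._ : b -> Bool
\p._ : f -> Int
\w._ : e -> f -> Int
\v._ : d -> e -> f -> Int
x : a
  unify d -> e -> f -> Int ~ a -> g
  unify d ~ a
  unify e -> f -> Int ~ g
_ _ : e -> f -> Int
  unify Int ~ Int
  unify Bool ~ Int
  FAIL: mismatch Bool ~ Int

Answer: 0.1.1.1 : true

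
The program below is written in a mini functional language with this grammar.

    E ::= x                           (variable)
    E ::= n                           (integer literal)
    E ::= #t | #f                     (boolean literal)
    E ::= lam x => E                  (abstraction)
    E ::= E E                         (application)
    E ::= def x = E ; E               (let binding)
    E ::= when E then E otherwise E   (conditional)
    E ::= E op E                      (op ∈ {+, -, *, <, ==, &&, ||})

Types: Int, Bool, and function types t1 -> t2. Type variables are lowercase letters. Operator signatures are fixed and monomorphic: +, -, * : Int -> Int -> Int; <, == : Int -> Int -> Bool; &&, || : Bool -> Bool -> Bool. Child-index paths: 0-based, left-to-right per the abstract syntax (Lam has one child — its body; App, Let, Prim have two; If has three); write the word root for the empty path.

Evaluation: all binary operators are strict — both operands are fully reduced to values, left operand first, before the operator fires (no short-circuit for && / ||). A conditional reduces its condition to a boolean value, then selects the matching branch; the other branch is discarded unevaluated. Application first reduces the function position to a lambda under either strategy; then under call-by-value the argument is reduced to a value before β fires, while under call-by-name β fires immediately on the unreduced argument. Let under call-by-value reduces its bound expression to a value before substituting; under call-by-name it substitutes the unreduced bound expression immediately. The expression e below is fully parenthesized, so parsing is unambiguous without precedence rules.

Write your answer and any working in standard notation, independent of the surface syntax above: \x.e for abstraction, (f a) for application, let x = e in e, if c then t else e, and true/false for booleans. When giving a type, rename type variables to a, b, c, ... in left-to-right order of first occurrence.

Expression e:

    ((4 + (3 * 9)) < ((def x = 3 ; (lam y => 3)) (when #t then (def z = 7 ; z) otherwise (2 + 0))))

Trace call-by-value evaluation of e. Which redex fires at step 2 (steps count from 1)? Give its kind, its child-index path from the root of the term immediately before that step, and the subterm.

Working:
step 0: ((4 + (3 * 9)) < ((let x = 3 in (\y.3)) (if true then (let z = 7 in z) else (2 + 0))))
step 1: [delta@0.1] ((4 + 27) < ((let x = 3 in (\y.3)) (if true then (let z = 7 in z) else (2 + 0))))
step 2: [delta@0] (31 < ((let x = 3 in (\y.3)) (if true then (let z = 7 in z) else (2 + 0))))

Answer: delta at 0 : (4 + 27)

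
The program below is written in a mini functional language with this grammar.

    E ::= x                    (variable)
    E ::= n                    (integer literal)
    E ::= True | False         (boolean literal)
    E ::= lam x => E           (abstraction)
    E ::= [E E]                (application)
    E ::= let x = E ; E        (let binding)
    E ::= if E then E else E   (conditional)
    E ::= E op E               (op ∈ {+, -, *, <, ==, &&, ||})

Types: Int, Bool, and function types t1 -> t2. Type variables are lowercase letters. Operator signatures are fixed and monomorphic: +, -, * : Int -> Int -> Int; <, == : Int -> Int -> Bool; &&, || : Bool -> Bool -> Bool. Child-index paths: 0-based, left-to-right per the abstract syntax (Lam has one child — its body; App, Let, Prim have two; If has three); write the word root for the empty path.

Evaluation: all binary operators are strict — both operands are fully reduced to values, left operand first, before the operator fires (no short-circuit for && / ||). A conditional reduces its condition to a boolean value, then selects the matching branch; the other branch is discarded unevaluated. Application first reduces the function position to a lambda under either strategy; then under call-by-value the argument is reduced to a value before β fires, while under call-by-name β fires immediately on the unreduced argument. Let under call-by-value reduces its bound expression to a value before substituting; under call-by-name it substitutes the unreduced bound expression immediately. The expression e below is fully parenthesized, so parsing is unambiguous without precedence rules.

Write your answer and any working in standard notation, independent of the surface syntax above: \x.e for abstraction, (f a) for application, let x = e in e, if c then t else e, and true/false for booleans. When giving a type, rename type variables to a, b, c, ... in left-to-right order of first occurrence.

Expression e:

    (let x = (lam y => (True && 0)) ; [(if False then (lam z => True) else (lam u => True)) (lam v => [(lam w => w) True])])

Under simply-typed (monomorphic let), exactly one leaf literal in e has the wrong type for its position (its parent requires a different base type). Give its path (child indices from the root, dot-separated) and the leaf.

Answer: 0.0.1 : 0

Trace:
  unify Bool ~ Bool
  unify Int ~ Bool
  FAIL: mismatch Int ~ Bool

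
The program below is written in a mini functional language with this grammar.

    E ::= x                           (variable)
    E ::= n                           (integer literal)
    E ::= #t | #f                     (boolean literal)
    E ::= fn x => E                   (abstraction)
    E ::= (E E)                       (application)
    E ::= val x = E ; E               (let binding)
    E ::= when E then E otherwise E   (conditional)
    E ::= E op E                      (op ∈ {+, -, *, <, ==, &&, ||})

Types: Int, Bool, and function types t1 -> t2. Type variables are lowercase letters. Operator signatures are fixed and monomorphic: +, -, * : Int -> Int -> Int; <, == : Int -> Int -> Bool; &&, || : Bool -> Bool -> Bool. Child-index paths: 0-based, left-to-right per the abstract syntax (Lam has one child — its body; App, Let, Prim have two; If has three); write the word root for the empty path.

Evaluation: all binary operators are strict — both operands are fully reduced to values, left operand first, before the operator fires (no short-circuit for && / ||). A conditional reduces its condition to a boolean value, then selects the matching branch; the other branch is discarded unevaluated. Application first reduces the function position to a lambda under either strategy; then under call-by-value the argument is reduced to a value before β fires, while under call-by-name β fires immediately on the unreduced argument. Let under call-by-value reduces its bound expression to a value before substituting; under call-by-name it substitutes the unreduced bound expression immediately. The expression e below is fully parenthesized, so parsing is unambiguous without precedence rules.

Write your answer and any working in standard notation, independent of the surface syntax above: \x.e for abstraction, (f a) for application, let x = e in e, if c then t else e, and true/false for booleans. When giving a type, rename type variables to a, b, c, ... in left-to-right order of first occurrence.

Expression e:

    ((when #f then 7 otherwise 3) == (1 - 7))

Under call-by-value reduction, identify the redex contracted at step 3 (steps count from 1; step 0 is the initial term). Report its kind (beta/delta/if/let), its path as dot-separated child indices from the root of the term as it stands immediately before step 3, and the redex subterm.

Answer: delta at root : (3 == -6)

Trace:
step 0: ((if false then 7 else 3) == (1 - 7))
step 1: [if@0] (3 == (1 - 7))
step 2: [delta@1] (3 == -6)
step 3: [delta@root] false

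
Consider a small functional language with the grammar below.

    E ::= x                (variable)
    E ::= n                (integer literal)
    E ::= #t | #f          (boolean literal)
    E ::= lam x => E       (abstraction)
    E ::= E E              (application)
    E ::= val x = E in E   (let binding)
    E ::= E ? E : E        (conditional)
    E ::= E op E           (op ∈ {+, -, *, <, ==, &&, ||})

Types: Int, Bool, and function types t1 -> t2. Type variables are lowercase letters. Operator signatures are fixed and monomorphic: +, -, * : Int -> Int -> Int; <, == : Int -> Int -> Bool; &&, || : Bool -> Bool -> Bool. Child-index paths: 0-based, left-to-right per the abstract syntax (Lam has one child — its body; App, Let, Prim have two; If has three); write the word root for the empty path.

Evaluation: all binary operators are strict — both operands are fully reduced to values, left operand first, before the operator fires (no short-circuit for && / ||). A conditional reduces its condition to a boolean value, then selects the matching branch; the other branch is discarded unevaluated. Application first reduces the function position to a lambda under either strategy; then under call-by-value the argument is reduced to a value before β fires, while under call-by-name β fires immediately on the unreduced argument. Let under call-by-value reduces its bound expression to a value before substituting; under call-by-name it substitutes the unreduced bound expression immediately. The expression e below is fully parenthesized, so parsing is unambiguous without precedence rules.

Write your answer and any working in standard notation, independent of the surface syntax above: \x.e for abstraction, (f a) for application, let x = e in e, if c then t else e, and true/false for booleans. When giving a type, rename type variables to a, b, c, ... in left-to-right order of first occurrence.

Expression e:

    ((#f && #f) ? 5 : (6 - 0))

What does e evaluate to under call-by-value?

Derivation:
step 0: (if (false && false) then 5 else (6 - 0))
step 1: [delta@0] (if false then 5 else (6 - 0))
step 2: [if@root] (6 - 0)
step 3: [delta@root] 6

Answer: 6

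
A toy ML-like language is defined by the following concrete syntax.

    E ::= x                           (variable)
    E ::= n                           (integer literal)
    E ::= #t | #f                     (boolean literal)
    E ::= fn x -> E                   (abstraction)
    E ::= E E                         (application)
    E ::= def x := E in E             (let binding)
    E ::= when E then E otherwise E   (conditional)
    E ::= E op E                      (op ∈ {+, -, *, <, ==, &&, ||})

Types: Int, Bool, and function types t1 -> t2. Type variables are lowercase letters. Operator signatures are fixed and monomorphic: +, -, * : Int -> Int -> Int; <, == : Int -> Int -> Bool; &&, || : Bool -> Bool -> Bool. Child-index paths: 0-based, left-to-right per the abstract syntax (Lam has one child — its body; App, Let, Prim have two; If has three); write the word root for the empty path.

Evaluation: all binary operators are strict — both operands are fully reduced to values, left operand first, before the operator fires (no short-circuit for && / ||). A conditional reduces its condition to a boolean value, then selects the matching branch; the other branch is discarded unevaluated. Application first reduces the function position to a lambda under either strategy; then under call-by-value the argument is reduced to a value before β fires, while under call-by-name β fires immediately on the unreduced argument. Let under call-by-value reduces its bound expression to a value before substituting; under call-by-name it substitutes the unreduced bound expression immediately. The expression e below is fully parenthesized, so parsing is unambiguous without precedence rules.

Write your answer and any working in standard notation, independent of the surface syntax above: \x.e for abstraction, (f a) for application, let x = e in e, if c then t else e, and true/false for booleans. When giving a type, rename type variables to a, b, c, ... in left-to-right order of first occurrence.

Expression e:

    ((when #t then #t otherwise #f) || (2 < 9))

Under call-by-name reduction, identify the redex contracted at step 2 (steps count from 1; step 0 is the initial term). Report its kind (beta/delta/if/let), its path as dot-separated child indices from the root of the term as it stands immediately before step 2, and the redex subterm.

Answer: delta at 1 : (2 < 9)

Derivation:
step 0: ((if true then true else false) || (2 < 9))
step 1: [if@0] (true || (2 < 9))
step 2: [delta@1] (true || true)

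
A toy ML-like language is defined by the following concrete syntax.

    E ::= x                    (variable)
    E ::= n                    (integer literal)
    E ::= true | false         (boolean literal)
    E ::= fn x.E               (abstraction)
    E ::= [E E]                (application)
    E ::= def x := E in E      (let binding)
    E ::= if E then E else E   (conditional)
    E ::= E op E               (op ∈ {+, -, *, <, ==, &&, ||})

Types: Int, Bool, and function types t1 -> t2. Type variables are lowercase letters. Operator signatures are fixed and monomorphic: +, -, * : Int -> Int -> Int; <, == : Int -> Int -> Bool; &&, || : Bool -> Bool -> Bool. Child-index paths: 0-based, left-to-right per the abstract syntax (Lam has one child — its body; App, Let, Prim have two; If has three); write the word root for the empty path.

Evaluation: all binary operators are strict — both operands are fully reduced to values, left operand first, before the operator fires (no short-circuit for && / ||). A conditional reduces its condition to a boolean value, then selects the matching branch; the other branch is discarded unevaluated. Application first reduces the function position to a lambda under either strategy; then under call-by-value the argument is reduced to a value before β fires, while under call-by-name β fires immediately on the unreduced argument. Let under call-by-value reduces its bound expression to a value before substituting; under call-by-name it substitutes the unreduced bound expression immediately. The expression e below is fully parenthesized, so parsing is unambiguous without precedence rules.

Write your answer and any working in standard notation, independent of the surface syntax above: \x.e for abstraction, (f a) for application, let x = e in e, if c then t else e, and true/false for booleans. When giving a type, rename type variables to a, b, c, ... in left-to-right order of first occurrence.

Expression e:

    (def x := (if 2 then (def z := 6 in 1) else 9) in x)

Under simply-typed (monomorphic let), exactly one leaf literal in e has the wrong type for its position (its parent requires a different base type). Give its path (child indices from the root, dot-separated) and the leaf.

Answer: 0.0 : 2

Trace:
  unify Int ~ Bool
  FAIL: mismatch Int ~ Bool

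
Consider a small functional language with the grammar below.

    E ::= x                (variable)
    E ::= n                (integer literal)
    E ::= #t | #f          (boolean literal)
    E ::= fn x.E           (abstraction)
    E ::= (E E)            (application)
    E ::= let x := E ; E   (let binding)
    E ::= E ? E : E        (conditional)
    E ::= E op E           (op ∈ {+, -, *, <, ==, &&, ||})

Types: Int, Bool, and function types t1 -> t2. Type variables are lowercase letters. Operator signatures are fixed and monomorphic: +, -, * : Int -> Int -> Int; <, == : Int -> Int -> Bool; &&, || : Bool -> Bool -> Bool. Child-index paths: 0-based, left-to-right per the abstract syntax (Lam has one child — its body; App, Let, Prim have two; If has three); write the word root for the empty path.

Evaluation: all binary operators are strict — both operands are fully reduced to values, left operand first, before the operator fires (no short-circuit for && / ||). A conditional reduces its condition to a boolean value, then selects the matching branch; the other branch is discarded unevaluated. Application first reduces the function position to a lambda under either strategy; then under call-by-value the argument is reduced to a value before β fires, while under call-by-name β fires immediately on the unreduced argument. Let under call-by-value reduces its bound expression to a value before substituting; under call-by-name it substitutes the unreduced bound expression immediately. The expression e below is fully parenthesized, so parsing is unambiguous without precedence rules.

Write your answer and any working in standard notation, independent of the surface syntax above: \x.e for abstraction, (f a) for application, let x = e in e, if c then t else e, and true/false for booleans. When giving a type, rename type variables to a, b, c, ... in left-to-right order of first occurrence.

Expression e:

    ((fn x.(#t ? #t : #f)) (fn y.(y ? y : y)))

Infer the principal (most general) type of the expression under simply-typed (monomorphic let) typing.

Answer: Bool

Trace:
  unify Bool ~ Bool
  unify Bool ~ Bool
\x._ : a -> Bool
y : b
  unify b ~ Bool
y : Bool
y : Bool
  unify Bool ~ Bool
\y._ : Bool -> Bool
  unify a -> Bool ~ (Bool -> Bool) -> c
  unify a ~ Bool -> Bool
  unify Bool ~ c
_ _ : Bool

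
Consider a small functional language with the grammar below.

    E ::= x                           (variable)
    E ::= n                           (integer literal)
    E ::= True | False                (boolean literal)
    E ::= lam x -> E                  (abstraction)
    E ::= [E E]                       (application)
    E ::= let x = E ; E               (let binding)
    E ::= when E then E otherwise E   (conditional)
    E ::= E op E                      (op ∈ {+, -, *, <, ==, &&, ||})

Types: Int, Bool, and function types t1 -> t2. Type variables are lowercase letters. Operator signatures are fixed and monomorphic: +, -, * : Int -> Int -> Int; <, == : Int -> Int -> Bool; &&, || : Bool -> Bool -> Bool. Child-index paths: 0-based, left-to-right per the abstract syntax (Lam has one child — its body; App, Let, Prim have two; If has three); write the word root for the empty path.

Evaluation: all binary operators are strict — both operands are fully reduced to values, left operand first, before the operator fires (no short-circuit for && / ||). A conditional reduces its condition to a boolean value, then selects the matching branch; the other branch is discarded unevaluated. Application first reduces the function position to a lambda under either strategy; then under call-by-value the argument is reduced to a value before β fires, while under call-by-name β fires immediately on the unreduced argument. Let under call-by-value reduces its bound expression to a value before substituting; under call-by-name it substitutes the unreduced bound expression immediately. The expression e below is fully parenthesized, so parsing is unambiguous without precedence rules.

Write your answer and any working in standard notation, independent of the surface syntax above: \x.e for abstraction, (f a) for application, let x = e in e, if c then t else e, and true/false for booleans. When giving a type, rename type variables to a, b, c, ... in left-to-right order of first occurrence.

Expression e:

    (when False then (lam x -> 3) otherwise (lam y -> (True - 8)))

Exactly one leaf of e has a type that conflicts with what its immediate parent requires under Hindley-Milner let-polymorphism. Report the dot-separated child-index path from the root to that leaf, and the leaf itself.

Answer: 2.0.0 : true

Derivation:
  unify Bool ~ Bool
\x._ : a -> Int
  unify Bool ~ Int
  FAIL: mismatch Bool ~ Int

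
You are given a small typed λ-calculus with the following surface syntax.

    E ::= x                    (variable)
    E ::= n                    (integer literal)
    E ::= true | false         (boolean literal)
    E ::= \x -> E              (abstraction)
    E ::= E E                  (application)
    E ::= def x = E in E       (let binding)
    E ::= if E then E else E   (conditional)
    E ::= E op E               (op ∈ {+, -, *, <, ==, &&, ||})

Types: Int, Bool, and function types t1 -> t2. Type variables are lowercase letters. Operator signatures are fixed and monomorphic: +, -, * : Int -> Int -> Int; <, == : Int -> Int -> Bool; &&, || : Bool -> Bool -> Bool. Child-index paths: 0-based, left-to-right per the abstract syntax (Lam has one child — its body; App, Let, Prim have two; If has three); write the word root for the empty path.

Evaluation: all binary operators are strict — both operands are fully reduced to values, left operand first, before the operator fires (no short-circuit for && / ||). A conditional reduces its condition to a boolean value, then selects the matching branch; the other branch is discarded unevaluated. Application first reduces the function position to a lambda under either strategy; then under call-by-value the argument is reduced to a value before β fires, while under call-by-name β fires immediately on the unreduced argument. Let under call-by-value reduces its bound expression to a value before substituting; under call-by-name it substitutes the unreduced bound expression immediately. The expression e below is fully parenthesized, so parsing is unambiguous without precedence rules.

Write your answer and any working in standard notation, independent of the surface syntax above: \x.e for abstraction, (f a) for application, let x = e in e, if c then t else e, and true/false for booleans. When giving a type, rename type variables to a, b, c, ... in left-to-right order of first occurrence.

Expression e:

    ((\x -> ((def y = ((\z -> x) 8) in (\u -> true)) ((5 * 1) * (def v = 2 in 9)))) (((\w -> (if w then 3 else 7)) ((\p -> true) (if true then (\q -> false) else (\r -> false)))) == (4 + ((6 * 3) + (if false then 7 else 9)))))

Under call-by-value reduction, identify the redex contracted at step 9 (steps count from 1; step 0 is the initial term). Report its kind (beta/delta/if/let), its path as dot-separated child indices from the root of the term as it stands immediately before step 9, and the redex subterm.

Trace:
step 0: ((\x.((let y = ((\z.x) 8) in (\u.true)) ((5 * 1) * (let v = 2 in 9)))) (((\w.(if w then 3 else 7)) ((\p.true) (if true then (\q.false) else (\r.false)))) == (4 + ((6 * 3) + (if false then 7 else 9)))))
step 1: [if@1.0.1.1] ((\x.((let y = ((\z.x) 8) in (\u.true)) ((5 * 1) * (let v = 2 in 9)))) (((\w.(if w then 3 else 7)) ((\p.true) (\q.false))) == (4 + ((6 * 3) + (if false then 7 else 9)))))
step 2: [beta@1.0.1] ((\x.((let y = ((\z.x) 8) in (\u.true)) ((5 * 1) * (let v = 2 in 9)))) (((\w.(if w then 3 else 7)) true) == (4 + ((6 * 3) + (if false then 7 else 9)))))
step 3: [beta@1.0] ((\x.((let y = ((\z.x) 8) in (\u.true)) ((5 * 1) * (let v = 2 in 9)))) ((if true then 3 else 7) == (4 + ((6 * 3) + (if false then 7 else 9)))))
step 4: [if@1.0] ((\x.((let y = ((\z.x) 8) in (\u.true)) ((5 * 1) * (let v = 2 in 9)))) (3 == (4 + ((6 * 3) + (if false then 7 else 9)))))
step 5: [delta@1.1.1.0] ((\x.((let y = ((\z.x) 8) in (\u.true)) ((5 * 1) * (let v = 2 in 9)))) (3 == (4 + (18 + (if false then 7 else 9)))))
step 6: [if@1.1.1.1] ((\x.((let y = ((\z.x) 8) in (\u.true)) ((5 * 1) * (let v = 2 in 9)))) (3 == (4 + (18 + 9))))
step 7: [delta@1.1.1] ((\x.((let y = ((\z.x) 8) in (\u.true)) ((5 * 1) * (let v = 2 in 9)))) (3 == (4 + 27)))
step 8: [delta@1.1] ((\x.((let y = ((\z.x) 8) in (\u.true)) ((5 * 1) * (let v = 2 in 9)))) (3 == 31))
step 9: [delta@1] ((\x.((let y = ((\z.x) 8) in (\u.true)) ((5 * 1) * (let v = 2 in 9)))) false)

Answer: delta at 1 : (3 == 31)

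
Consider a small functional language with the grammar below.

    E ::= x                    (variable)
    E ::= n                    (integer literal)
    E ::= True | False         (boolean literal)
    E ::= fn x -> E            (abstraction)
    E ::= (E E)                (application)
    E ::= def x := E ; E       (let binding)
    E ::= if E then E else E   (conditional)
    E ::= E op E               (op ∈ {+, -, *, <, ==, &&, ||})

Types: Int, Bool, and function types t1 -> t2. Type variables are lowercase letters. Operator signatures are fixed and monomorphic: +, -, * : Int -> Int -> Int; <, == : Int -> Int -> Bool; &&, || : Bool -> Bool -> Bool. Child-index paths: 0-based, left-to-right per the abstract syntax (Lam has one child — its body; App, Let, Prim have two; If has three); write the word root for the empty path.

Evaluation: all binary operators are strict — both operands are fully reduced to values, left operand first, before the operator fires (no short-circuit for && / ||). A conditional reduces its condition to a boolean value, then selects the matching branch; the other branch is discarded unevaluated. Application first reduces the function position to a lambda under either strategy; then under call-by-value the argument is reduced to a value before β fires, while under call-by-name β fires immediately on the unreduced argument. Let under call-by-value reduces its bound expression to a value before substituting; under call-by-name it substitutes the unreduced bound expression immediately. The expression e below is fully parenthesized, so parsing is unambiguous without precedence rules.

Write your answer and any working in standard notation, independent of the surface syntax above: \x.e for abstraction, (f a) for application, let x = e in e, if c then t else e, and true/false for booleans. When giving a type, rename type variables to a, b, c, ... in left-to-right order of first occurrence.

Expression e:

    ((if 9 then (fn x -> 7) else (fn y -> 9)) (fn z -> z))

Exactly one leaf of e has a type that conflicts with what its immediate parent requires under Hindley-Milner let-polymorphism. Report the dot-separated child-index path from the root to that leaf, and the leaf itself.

Answer: 0.0 : 9

Trace:
  unify Int ~ Bool
  FAIL: mismatch Int ~ Bool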